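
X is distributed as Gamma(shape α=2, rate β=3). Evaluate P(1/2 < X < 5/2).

P(1/2 < X < 5/2) = ∫_{1/2}^{5/2} f(x) dx
where f(x) = 9 x e^{- 3 x}
= \frac{-17 + 5 e^{6}}{2 e^{\frac{15}{2}}}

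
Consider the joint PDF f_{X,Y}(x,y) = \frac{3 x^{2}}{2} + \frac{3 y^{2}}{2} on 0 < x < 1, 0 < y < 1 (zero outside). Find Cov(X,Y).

E[XY] = ∫∫ xy × f(x,y) dx dy = \frac{3}{8}
E[X] = \frac{5}{8}
E[Y] = \frac{5}{8}
Cov(X,Y) = E[XY] - E[X]E[Y] = - \frac{1}{64}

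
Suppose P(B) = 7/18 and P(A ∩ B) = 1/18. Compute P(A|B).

P(A|B) = P(A ∩ B) / P(B)
= (1/18) / (7/18)
= 1/7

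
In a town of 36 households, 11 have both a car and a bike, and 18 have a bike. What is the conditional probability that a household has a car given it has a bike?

P(A ∩ B) = 11/36
P(B) = 18/36 = 1/2
P(A|B) = P(A ∩ B) / P(B) = (11/36) / (1/2) = 11/18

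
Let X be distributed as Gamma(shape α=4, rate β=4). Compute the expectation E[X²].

Using the identity E[X²] = Var(X) + (E[X])²:
E[X] = 1
Var(X) = \frac{1}{4}
E[X²] = \frac{1}{4} + (1)²
= \frac{5}{4}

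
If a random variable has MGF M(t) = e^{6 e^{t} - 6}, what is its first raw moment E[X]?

To find E[X], compute M^(1)(0):
M^(1)(t) = 6 e^{t} e^{6 e^{t} - 6}
M^(1)(0) = 6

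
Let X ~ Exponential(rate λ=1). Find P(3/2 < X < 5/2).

P(3/2 < X < 5/2) = ∫_{3/2}^{5/2} f(x) dx
where f(x) = e^{- x}
= - \frac{1 - e}{e^{\frac{5}{2}}}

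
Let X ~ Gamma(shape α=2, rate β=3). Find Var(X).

For X ~ Gamma(shape α=2, rate β=3):
Var(X) = \frac{2}{9}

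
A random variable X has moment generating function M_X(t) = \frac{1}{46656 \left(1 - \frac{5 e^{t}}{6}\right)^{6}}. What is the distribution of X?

The MGF M(t) = \frac{1}{46656 \left(1 - \frac{5 e^{t}}{6}\right)^{6}} is the standard form for the NegativeBinomial distribution.
Comparing with the known MGF formula identifies: NegBin(r=6, p=1/6), X = failures before r-th success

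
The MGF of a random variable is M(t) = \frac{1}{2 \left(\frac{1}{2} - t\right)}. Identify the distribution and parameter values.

The MGF M(t) = \frac{1}{2 \left(\frac{1}{2} - t\right)} is the standard form for the Exponential distribution.
Comparing with the known MGF formula identifies: Exponential(rate λ=1/2)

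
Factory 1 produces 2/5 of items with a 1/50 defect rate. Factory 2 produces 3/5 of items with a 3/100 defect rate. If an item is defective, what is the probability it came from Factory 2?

Using Bayes' theorem:
P(F1) = 2/5, P(D|F1) = 1/50
P(F2) = 3/5, P(D|F2) = 3/100
P(D) = P(D|F1)P(F1) + P(D|F2)P(F2)
     = \frac{13}{500}
P(F2|D) = P(D|F2)P(F2) / P(D)
= \frac{9}{13}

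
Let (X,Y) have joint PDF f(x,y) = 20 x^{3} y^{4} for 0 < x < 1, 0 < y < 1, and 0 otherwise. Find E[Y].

E[Y] = ∫_0^1 ∫_0^1 y × f(x,y) dx dy
= \frac{5}{6}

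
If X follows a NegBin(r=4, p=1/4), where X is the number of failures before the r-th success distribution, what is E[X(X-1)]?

E[X(X-1)] = E[X² - X] = E[X²] - E[X]
E[X] = 12
E[X²] = Var(X) + (E[X])² = 48 + (12)² = 192
E[X(X-1)] = 192 - 12 = 180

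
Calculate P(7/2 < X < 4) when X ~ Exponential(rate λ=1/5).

P(7/2 < X < 4) = ∫_{7/2}^{4} f(x) dx
where f(x) = \frac{e^{- \frac{x}{5}}}{5}
= - \frac{1}{e^{\frac{4}{5}}} + e^{- \frac{7}{10}}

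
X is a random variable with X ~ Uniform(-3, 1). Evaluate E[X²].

Using the identity E[X²] = Var(X) + (E[X])²:
E[X] = -1
Var(X) = \frac{4}{3}
E[X²] = \frac{4}{3} + (-1)²
= \frac{7}{3}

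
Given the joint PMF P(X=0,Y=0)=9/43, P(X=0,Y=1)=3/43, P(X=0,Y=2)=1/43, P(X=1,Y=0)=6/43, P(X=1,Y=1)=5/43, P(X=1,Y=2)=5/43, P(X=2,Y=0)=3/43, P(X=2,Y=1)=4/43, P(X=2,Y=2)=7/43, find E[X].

First find marginal of X:
P(X=0) = 13/43
P(X=1) = 16/43
P(X=2) = 14/43
E[X] = 0 × 13/43 + 1 × 16/43 + 2 × 14/43 = 44/43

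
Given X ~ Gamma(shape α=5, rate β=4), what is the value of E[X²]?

Using the identity E[X²] = Var(X) + (E[X])²:
E[X] = \frac{5}{4}
Var(X) = \frac{5}{16}
E[X²] = \frac{5}{16} + (\frac{5}{4})²
= \frac{15}{8}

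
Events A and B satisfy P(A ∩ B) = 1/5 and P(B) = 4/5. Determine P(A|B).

P(A|B) = P(A ∩ B) / P(B)
= (1/5) / (4/5)
= 1/4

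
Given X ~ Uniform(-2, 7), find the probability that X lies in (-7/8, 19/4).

P(-7/8 < X < 19/4) = ∫_{-7/8}^{19/4} f(x) dx
where f(x) = \frac{1}{9}
= \frac{5}{8}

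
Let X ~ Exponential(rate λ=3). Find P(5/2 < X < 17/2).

P(5/2 < X < 17/2) = ∫_{5/2}^{17/2} f(x) dx
where f(x) = 3 e^{- 3 x}
= - \frac{1 - e^{18}}{e^{\frac{51}{2}}}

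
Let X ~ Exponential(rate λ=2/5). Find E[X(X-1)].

E[X(X-1)] = E[X² - X] = E[X²] - E[X]
E[X] = \frac{5}{2}
E[X²] = Var(X) + (E[X])² = \frac{25}{4} + (\frac{5}{2})² = \frac{25}{2}
E[X(X-1)] = \frac{25}{2} - \frac{5}{2} = 10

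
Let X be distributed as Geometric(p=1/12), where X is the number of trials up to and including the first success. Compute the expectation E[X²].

Using the identity E[X²] = Var(X) + (E[X])²:
E[X] = 12
Var(X) = 132
E[X²] = 132 + (12)²
= 276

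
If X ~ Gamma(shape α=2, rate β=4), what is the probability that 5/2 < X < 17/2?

P(5/2 < X < 17/2) = ∫_{5/2}^{17/2} f(x) dx
where f(x) = 16 x e^{- 4 x}
= \frac{-35 + 11 e^{24}}{e^{34}}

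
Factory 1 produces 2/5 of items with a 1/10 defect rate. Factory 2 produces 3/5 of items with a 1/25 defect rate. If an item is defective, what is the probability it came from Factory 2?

Using Bayes' theorem:
P(F1) = 2/5, P(D|F1) = 1/10
P(F2) = 3/5, P(D|F2) = 1/25
P(D) = P(D|F1)P(F1) + P(D|F2)P(F2)
     = \frac{8}{125}
P(F2|D) = P(D|F2)P(F2) / P(D)
= \frac{3}{8}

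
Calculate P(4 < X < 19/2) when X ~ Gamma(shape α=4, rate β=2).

P(4 < X < 19/2) = ∫_{4}^{19/2} f(x) dx
where f(x) = \frac{8 x^{3} e^{- 2 x}}{3}
= \frac{-4031 + 379 e^{11}}{3 e^{19}}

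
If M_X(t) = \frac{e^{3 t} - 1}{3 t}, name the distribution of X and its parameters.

The MGF M(t) = \frac{e^{3 t} - 1}{3 t} is the standard form for the Uniform distribution.
Comparing with the known MGF formula identifies: Uniform(0, 3)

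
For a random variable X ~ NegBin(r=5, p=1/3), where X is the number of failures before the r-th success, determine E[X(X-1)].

E[X(X-1)] = E[X² - X] = E[X²] - E[X]
E[X] = 10
E[X²] = Var(X) + (E[X])² = 30 + (10)² = 130
E[X(X-1)] = 130 - 10 = 120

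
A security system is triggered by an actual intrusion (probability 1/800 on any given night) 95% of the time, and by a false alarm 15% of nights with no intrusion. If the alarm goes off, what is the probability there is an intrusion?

Let D = the rare event, + = positive/flagged.
P(D) = 1/800
P(+|D) = 95/100 = 19/20
P(+|D') = 15/100 = 3/20
P(+) = P(+|D)P(D) + P(+|D')P(D')
     = \frac{19}{20} × \frac{1}{800} + \frac{3}{20} × \frac{799}{800}
     = \frac{151}{1000}
P(D|+) = P(+|D)P(D)/P(+) = \frac{19}{2416}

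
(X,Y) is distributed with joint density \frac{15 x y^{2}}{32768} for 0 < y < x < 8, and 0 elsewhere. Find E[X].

f_X(x) = ∫_0^x \frac{15 x y^{2}}{32768} dy = \frac{5 x^{4}}{32768}
E[X] = ∫_0^8 x × (\frac{5 x^{4}}{32768}) dx = \frac{20}{3}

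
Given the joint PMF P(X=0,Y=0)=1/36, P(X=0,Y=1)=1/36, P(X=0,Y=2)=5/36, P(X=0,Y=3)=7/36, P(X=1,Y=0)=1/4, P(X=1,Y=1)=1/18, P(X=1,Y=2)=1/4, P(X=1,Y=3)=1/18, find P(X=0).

P(X=0) = P(X=0,Y=0) + P(X=0,Y=1) + P(X=0,Y=2) + P(X=0,Y=3)
= 1/36 + 1/36 + 5/36 + 7/36
= 7/18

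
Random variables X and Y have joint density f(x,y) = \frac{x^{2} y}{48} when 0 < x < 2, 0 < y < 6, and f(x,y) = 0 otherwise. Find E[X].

f_X(x) = ∫_0^6 \frac{x^{2} y}{48} dy = \frac{3 x^{2}}{8}
E[X] = ∫_0^2 x × (\frac{3 x^{2}}{8}) dx = \frac{3}{2}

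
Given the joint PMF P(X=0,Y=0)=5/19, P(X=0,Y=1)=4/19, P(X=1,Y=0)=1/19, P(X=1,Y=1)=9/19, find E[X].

First find marginal of X:
P(X=0) = 9/19
P(X=1) = 10/19
E[X] = 0 × 9/19 + 1 × 10/19 = 10/19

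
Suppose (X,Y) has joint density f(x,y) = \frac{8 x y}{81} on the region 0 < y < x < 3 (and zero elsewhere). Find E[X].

f_X(x) = ∫_0^x \frac{8 x y}{81} dy = \frac{4 x^{3}}{81}
E[X] = ∫_0^3 x × (\frac{4 x^{3}}{81}) dx = \frac{12}{5}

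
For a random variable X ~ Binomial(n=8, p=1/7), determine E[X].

For X ~ Binomial(n=8, p=1/7), the expected value is:
E[X] = \frac{8}{7}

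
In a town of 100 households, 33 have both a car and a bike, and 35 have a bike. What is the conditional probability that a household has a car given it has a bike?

P(A ∩ B) = 33/100
P(B) = 35/100 = 7/20
P(A|B) = P(A ∩ B) / P(B) = (33/100) / (7/20) = 33/35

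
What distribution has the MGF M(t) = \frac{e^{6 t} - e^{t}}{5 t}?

The MGF M(t) = \frac{e^{6 t} - e^{t}}{5 t} is the standard form for the Uniform distribution.
Comparing with the known MGF formula identifies: Uniform(1, 6)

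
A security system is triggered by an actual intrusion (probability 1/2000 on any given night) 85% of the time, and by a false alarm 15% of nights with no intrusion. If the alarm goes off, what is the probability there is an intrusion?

Let D = the rare event, + = positive/flagged.
P(D) = 1/2000
P(+|D) = 85/100 = 17/20
P(+|D') = 15/100 = 3/20
P(+) = P(+|D)P(D) + P(+|D')P(D')
     = \frac{17}{20} × \frac{1}{2000} + \frac{3}{20} × \frac{1999}{2000}
     = \frac{3007}{20000}
P(D|+) = P(+|D)P(D)/P(+) = \frac{17}{6014}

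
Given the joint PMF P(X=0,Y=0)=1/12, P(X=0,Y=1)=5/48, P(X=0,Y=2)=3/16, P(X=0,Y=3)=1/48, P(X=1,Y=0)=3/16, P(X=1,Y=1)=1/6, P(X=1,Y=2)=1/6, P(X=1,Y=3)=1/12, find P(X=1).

P(X=1) = P(X=1,Y=0) + P(X=1,Y=1) + P(X=1,Y=2) + P(X=1,Y=3)
= 3/16 + 1/6 + 1/6 + 1/12
= 29/48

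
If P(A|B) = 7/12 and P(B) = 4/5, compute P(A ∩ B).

By definition, P(A|B) = P(A ∩ B) / P(B)
So P(A ∩ B) = P(A|B) × P(B)
= 7/12 × 4/5
= 7/15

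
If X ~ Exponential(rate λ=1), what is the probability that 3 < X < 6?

P(3 < X < 6) = ∫_{3}^{6} f(x) dx
where f(x) = e^{- x}
= - \frac{1 - e^{3}}{e^{6}}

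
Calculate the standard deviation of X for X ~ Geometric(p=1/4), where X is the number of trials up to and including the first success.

For X ~ Geometric(p=1/4), where X is the number of trials up to and including the first success:
Var(X) = 12
SD(X) = √(Var(X)) = √(12) = 2 \sqrt{3}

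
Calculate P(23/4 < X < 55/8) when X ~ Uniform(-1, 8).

P(23/4 < X < 55/8) = ∫_{23/4}^{55/8} f(x) dx
where f(x) = \frac{1}{9}
= \frac{1}{8}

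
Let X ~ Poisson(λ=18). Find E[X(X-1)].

E[X(X-1)] = E[X² - X] = E[X²] - E[X]
E[X] = 18
E[X²] = Var(X) + (E[X])² = 18 + (18)² = 342
E[X(X-1)] = 342 - 18 = 324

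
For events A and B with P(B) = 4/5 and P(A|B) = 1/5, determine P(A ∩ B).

By definition, P(A|B) = P(A ∩ B) / P(B)
So P(A ∩ B) = P(A|B) × P(B)
= 1/5 × 4/5
= 4/25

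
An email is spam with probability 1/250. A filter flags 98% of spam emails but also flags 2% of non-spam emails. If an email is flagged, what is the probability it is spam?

Let D = the rare event, + = positive/flagged.
P(D) = 1/250
P(+|D) = 98/100 = 49/50
P(+|D') = 2/100 = 1/50
P(+) = P(+|D)P(D) + P(+|D')P(D')
     = \frac{49}{50} × \frac{1}{250} + \frac{1}{50} × \frac{249}{250}
     = \frac{149}{6250}
P(D|+) = P(+|D)P(D)/P(+) = \frac{49}{298}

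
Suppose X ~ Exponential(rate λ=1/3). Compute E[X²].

Using the identity E[X²] = Var(X) + (E[X])²:
E[X] = 3
Var(X) = 9
E[X²] = 9 + (3)²
= 18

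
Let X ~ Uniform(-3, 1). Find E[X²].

Using the identity E[X²] = Var(X) + (E[X])²:
E[X] = -1
Var(X) = \frac{4}{3}
E[X²] = \frac{4}{3} + (-1)²
= \frac{7}{3}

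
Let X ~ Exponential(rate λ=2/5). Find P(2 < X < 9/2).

P(2 < X < 9/2) = ∫_{2}^{9/2} f(x) dx
where f(x) = \frac{2 e^{- \frac{2 x}{5}}}{5}
= - \frac{1 - e}{e^{\frac{9}{5}}}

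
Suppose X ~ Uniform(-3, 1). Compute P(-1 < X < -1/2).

P(-1 < X < -1/2) = ∫_{-1}^{-1/2} f(x) dx
where f(x) = \frac{1}{4}
= \frac{1}{8}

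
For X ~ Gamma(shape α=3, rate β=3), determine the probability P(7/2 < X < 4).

P(7/2 < X < 4) = ∫_{7/2}^{4} f(x) dx
where f(x) = \frac{27 x^{2} e^{- 3 x}}{2}
= - \frac{85}{e^{12}} + \frac{533}{8 e^{\frac{21}{2}}}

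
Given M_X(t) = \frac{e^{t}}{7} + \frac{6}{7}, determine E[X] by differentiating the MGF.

To find E[X], compute M^(1)(0):
M^(1)(t) = \frac{e^{t}}{7}
M^(1)(0) = \frac{1}{7}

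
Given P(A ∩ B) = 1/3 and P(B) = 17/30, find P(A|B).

P(A|B) = P(A ∩ B) / P(B)
= (1/3) / (17/30)
= 10/17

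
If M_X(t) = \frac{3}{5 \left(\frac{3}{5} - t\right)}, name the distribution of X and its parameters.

The MGF M(t) = \frac{3}{5 \left(\frac{3}{5} - t\right)} is the standard form for the Exponential distribution.
Comparing with the known MGF formula identifies: Exponential(rate λ=3/5)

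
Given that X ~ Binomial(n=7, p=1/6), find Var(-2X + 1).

For X ~ Binomial(n=7, p=1/6):
Var(X) = \frac{35}{36}
Var(-2X + 1) = (-2)² × Var(X) = 4 × \frac{35}{36} = \frac{35}{9}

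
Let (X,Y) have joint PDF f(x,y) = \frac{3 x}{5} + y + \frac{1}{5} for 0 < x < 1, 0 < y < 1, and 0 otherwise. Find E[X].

E[X] = ∫_0^1 ∫_0^1 x × f(x,y) dy dx
= ∫_0^1 ∫_0^1 x × (\frac{3 x}{5} + y + \frac{1}{5}) dy dx
= \frac{11}{20}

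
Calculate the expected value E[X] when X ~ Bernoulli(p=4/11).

For X ~ Bernoulli(p=4/11), the expected value is:
E[X] = \frac{4}{11}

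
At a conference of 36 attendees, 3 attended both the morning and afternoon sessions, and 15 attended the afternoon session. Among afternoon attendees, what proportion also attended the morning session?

P(A ∩ B) = 3/36 = 1/12
P(B) = 15/36 = 5/12
P(A|B) = P(A ∩ B) / P(B) = (1/12) / (5/12) = 1/5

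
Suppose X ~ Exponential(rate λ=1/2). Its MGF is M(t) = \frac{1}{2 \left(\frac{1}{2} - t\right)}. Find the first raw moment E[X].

To find E[X], compute M^(1)(0):
M^(1)(t) = \frac{1}{2 \left(\frac{1}{2} - t\right)^{2}}
M^(1)(0) = 2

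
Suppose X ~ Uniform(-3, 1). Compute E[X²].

Using the identity E[X²] = Var(X) + (E[X])²:
E[X] = -1
Var(X) = \frac{4}{3}
E[X²] = \frac{4}{3} + (-1)²
= \frac{7}{3}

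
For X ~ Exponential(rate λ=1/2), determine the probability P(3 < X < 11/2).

P(3 < X < 11/2) = ∫_{3}^{11/2} f(x) dx
where f(x) = \frac{e^{- \frac{x}{2}}}{2}
= - \frac{1}{e^{\frac{11}{4}}} + e^{- \frac{3}{2}}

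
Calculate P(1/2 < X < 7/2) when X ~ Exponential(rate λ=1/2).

P(1/2 < X < 7/2) = ∫_{1/2}^{7/2} f(x) dx
where f(x) = \frac{e^{- \frac{x}{2}}}{2}
= - \frac{1 - e^{\frac{3}{2}}}{e^{\frac{7}{4}}}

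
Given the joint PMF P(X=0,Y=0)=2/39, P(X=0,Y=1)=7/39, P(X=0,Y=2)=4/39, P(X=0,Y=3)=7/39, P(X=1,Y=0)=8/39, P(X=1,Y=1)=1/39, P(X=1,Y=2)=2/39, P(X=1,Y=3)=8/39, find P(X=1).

P(X=1) = P(X=1,Y=0) + P(X=1,Y=1) + P(X=1,Y=2) + P(X=1,Y=3)
= 8/39 + 1/39 + 2/39 + 8/39
= 19/39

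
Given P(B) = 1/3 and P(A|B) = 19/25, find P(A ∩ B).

By definition, P(A|B) = P(A ∩ B) / P(B)
So P(A ∩ B) = P(A|B) × P(B)
= 19/25 × 1/3
= 19/75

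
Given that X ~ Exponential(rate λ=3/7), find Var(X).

For X ~ Exponential(rate λ=3/7):
Var(X) = \frac{49}{9}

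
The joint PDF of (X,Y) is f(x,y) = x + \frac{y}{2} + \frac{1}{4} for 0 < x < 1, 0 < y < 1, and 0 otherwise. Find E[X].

E[X] = ∫_0^1 ∫_0^1 x × f(x,y) dy dx
= ∫_0^1 ∫_0^1 x × (x + \frac{y}{2} + \frac{1}{4}) dy dx
= \frac{7}{12}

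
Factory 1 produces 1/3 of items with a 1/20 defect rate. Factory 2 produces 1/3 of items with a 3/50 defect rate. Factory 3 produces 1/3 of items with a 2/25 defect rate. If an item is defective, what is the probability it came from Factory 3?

Using Bayes' theorem:
P(F1) = 1/3, P(D|F1) = 1/20
P(F2) = 1/3, P(D|F2) = 3/50
P(F3) = 1/3, P(D|F3) = 2/25
P(D) = P(D|F1)P(F1) + P(D|F2)P(F2) + P(D|F3)P(F3)
     = \frac{19}{300}
P(F3|D) = P(D|F3)P(F3) / P(D)
= \frac{8}{19}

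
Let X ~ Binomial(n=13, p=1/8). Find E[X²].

Using the identity E[X²] = Var(X) + (E[X])²:
E[X] = \frac{13}{8}
Var(X) = \frac{91}{64}
E[X²] = \frac{91}{64} + (\frac{13}{8})²
= \frac{65}{16}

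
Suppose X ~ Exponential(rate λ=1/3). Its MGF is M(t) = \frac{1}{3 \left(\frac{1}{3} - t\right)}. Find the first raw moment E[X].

To find E[X], compute M^(1)(0):
M^(1)(t) = \frac{1}{3 \left(\frac{1}{3} - t\right)^{2}}
M^(1)(0) = 3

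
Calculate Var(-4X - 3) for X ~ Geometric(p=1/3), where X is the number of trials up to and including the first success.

For X ~ Geometric(p=1/3), where X is the number of trials up to and including the first success:
Var(X) = 6
Var(-4X - 3) = (-4)² × Var(X) = 16 × 6 = 96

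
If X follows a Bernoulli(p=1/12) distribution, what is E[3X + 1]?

For X ~ Bernoulli(p=1/12):
E[X] = \frac{1}{12}
E[3X + 1] = 3 × E[X] + 1 = \frac{5}{4}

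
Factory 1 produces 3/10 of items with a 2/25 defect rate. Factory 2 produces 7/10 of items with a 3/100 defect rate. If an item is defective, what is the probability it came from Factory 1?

Using Bayes' theorem:
P(F1) = 3/10, P(D|F1) = 2/25
P(F2) = 7/10, P(D|F2) = 3/100
P(D) = P(D|F1)P(F1) + P(D|F2)P(F2)
     = \frac{9}{200}
P(F1|D) = P(D|F1)P(F1) / P(D)
= \frac{8}{15}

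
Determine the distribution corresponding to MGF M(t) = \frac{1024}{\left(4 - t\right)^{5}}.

The MGF M(t) = \frac{1024}{\left(4 - t\right)^{5}} is the standard form for the Gamma distribution.
Comparing with the known MGF formula identifies: Gamma(shape α=5, rate β=4)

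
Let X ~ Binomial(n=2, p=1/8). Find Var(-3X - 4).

For X ~ Binomial(n=2, p=1/8):
Var(X) = \frac{7}{32}
Var(-3X - 4) = (-3)² × Var(X) = 9 × \frac{7}{32} = \frac{63}{32}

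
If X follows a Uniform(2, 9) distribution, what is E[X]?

For X ~ Uniform(2, 9), the expected value is:
E[X] = \frac{11}{2}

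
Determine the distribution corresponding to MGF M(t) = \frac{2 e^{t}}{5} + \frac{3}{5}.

The MGF M(t) = \frac{2 e^{t}}{5} + \frac{3}{5} is the standard form for the Bernoulli distribution.
Comparing with the known MGF formula identifies: Bernoulli(p=2/5)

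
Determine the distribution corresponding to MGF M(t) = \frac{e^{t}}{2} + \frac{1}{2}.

The MGF M(t) = \frac{e^{t}}{2} + \frac{1}{2} is the standard form for the Bernoulli distribution.
Comparing with the known MGF formula identifies: Bernoulli(p=1/2)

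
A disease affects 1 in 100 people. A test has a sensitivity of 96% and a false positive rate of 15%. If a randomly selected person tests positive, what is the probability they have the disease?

Let D = the rare event, + = positive/flagged.
P(D) = 1/100
P(+|D) = 96/100 = 24/25
P(+|D') = 15/100 = 3/20
P(+) = P(+|D)P(D) + P(+|D')P(D')
     = \frac{24}{25} × \frac{1}{100} + \frac{3}{20} × \frac{99}{100}
     = \frac{1581}{10000}
P(D|+) = P(+|D)P(D)/P(+) = \frac{32}{527}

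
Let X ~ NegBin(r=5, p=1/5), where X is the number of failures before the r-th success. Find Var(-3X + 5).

For X ~ NegBin(r=5, p=1/5), where X is the number of failures before the r-th success:
Var(X) = 100
Var(-3X + 5) = (-3)² × Var(X) = 9 × 100 = 900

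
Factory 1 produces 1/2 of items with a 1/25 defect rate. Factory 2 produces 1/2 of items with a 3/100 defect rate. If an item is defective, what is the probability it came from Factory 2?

Using Bayes' theorem:
P(F1) = 1/2, P(D|F1) = 1/25
P(F2) = 1/2, P(D|F2) = 3/100
P(D) = P(D|F1)P(F1) + P(D|F2)P(F2)
     = \frac{7}{200}
P(F2|D) = P(D|F2)P(F2) / P(D)
= \frac{3}{7}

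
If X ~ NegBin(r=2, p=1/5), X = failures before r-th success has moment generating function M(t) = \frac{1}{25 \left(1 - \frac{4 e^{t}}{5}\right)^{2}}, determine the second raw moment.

To find E[X^2], compute M^(2)(0):
M^(1)(t) = \frac{8 e^{t}}{125 \left(1 - \frac{4 e^{t}}{5}\right)^{3}}
M^(2)(t) = \frac{8 e^{t}}{125 \left(1 - \frac{4 e^{t}}{5}\right)^{3}} + \frac{96 e^{2 t}}{625 \left(1 - \frac{4 e^{t}}{5}\right)^{4}}
M^(2)(0) = 104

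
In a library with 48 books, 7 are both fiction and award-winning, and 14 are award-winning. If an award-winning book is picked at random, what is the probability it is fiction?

P(A ∩ B) = 7/48
P(B) = 14/48 = 7/24
P(A|B) = P(A ∩ B) / P(B) = (7/48) / (7/24) = 1/2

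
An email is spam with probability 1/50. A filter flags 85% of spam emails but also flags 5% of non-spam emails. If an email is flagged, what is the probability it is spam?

Let D = the rare event, + = positive/flagged.
P(D) = 1/50
P(+|D) = 85/100 = 17/20
P(+|D') = 5/100 = 1/20
P(+) = P(+|D)P(D) + P(+|D')P(D')
     = \frac{17}{20} × \frac{1}{50} + \frac{1}{20} × \frac{49}{50}
     = \frac{33}{500}
P(D|+) = P(+|D)P(D)/P(+) = \frac{17}{66}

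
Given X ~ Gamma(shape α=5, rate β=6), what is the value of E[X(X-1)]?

E[X(X-1)] = E[X² - X] = E[X²] - E[X]
E[X] = \frac{5}{6}
E[X²] = Var(X) + (E[X])² = \frac{5}{36} + (\frac{5}{6})² = \frac{5}{6}
E[X(X-1)] = \frac{5}{6} - \frac{5}{6} = 0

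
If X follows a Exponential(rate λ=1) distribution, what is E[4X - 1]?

For X ~ Exponential(rate λ=1):
E[X] = 1
E[4X - 1] = 4 × E[X] - 1 = 3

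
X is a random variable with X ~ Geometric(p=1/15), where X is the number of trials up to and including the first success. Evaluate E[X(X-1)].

E[X(X-1)] = E[X² - X] = E[X²] - E[X]
E[X] = 15
E[X²] = Var(X) + (E[X])² = 210 + (15)² = 435
E[X(X-1)] = 435 - 15 = 420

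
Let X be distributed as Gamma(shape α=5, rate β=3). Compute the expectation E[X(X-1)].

E[X(X-1)] = E[X² - X] = E[X²] - E[X]
E[X] = \frac{5}{3}
E[X²] = Var(X) + (E[X])² = \frac{5}{9} + (\frac{5}{3})² = \frac{10}{3}
E[X(X-1)] = \frac{10}{3} - \frac{5}{3} = \frac{5}{3}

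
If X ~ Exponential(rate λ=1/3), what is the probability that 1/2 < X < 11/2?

P(1/2 < X < 11/2) = ∫_{1/2}^{11/2} f(x) dx
where f(x) = \frac{e^{- \frac{x}{3}}}{3}
= - \frac{1 - e^{\frac{5}{3}}}{e^{\frac{11}{6}}}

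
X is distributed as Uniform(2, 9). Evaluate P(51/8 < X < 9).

P(51/8 < X < 9) = ∫_{51/8}^{9} f(x) dx
where f(x) = \frac{1}{7}
= \frac{3}{8}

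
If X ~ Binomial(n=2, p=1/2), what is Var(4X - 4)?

For X ~ Binomial(n=2, p=1/2):
Var(X) = \frac{1}{2}
Var(4X - 4) = (4)² × Var(X) = 16 × \frac{1}{2} = 8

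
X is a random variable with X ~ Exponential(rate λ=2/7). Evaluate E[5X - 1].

For X ~ Exponential(rate λ=2/7):
E[X] = \frac{7}{2}
E[5X - 1] = 5 × E[X] - 1 = \frac{33}{2}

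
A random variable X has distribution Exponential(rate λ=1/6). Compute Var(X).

For X ~ Exponential(rate λ=1/6):
Var(X) = 36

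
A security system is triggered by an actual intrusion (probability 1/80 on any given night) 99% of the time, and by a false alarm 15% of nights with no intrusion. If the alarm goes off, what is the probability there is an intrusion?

Let D = the rare event, + = positive/flagged.
P(D) = 1/80
P(+|D) = 99/100
P(+|D') = 15/100 = 3/20
P(+) = P(+|D)P(D) + P(+|D')P(D')
     = \frac{99}{100} × \frac{1}{80} + \frac{3}{20} × \frac{79}{80}
     = \frac{321}{2000}
P(D|+) = P(+|D)P(D)/P(+) = \frac{33}{428}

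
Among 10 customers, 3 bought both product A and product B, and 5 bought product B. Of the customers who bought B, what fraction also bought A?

P(A ∩ B) = 3/10
P(B) = 5/10 = 1/2
P(A|B) = P(A ∩ B) / P(B) = (3/10) / (1/2) = 3/5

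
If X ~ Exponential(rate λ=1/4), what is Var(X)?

For X ~ Exponential(rate λ=1/4):
Var(X) = 16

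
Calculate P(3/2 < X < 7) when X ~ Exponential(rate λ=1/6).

P(3/2 < X < 7) = ∫_{3/2}^{7} f(x) dx
where f(x) = \frac{e^{- \frac{x}{6}}}{6}
= - \frac{1}{e^{\frac{7}{6}}} + e^{- \frac{1}{4}}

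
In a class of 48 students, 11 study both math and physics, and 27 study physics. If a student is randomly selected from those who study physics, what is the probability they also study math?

P(A ∩ B) = 11/48
P(B) = 27/48 = 9/16
P(A|B) = P(A ∩ B) / P(B) = (11/48) / (9/16) = 11/27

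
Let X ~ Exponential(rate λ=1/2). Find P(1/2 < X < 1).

P(1/2 < X < 1) = ∫_{1/2}^{1} f(x) dx
where f(x) = \frac{e^{- \frac{x}{2}}}{2}
= - \frac{1}{e^{\frac{1}{2}}} + e^{- \frac{1}{4}}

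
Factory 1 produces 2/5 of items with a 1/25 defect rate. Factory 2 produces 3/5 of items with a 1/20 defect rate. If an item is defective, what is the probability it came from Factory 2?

Using Bayes' theorem:
P(F1) = 2/5, P(D|F1) = 1/25
P(F2) = 3/5, P(D|F2) = 1/20
P(D) = P(D|F1)P(F1) + P(D|F2)P(F2)
     = \frac{23}{500}
P(F2|D) = P(D|F2)P(F2) / P(D)
= \frac{15}{23}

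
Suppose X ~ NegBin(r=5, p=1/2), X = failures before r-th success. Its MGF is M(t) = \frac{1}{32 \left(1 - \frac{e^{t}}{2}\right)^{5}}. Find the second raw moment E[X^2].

To find E[X^2], compute M^(2)(0):
M^(1)(t) = \frac{5 e^{t}}{64 \left(1 - \frac{e^{t}}{2}\right)^{6}}
M^(2)(t) = \frac{5 e^{t}}{64 \left(1 - \frac{e^{t}}{2}\right)^{6}} + \frac{15 e^{2 t}}{64 \left(1 - \frac{e^{t}}{2}\right)^{7}}
M^(2)(0) = 35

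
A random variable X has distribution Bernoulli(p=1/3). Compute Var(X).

For X ~ Bernoulli(p=1/3):
Var(X) = \frac{2}{9}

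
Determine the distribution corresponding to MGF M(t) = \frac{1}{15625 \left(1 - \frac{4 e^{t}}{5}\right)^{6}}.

The MGF M(t) = \frac{1}{15625 \left(1 - \frac{4 e^{t}}{5}\right)^{6}} is the standard form for the NegativeBinomial distribution.
Comparing with the known MGF formula identifies: NegBin(r=6, p=1/5), X = failures before r-th success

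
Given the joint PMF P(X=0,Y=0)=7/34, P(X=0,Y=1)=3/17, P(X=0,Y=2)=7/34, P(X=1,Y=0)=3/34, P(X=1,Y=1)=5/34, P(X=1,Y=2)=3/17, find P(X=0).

P(X=0) = P(X=0,Y=0) + P(X=0,Y=1) + P(X=0,Y=2)
= 7/34 + 3/17 + 7/34
= 10/17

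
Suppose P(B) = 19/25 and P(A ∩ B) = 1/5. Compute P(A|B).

P(A|B) = P(A ∩ B) / P(B)
= (1/5) / (19/25)
= 5/19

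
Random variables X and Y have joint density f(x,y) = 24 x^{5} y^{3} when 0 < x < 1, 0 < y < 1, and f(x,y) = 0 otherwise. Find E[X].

E[X] = ∫_0^1 ∫_0^1 x × f(x,y) dy dx
= ∫_0^1 ∫_0^1 x × (24 x^{5} y^{3}) dy dx
= \frac{6}{7}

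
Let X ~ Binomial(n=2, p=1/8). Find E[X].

For X ~ Binomial(n=2, p=1/8), the expected value is:
E[X] = \frac{1}{4}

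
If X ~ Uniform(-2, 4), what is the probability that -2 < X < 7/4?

P(-2 < X < 7/4) = ∫_{-2}^{7/4} f(x) dx
where f(x) = \frac{1}{6}
= \frac{5}{8}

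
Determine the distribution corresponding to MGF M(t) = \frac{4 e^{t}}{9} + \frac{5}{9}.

The MGF M(t) = \frac{4 e^{t}}{9} + \frac{5}{9} is the standard form for the Bernoulli distribution.
Comparing with the known MGF formula identifies: Bernoulli(p=4/9)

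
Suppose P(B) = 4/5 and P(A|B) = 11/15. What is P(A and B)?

By definition, P(A|B) = P(A ∩ B) / P(B)
So P(A ∩ B) = P(A|B) × P(B)
= 11/15 × 4/5
= 44/75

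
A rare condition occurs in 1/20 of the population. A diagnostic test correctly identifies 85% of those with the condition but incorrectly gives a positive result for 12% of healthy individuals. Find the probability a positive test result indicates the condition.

Let D = the rare event, + = positive/flagged.
P(D) = 1/20
P(+|D) = 85/100 = 17/20
P(+|D') = 12/100 = 3/25
P(+) = P(+|D)P(D) + P(+|D')P(D')
     = \frac{17}{20} × \frac{1}{20} + \frac{3}{25} × \frac{19}{20}
     = \frac{313}{2000}
P(D|+) = P(+|D)P(D)/P(+) = \frac{85}{313}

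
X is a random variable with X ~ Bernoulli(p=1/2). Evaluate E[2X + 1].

For X ~ Bernoulli(p=1/2):
E[X] = \frac{1}{2}
E[2X + 1] = 2 × E[X] + 1 = 2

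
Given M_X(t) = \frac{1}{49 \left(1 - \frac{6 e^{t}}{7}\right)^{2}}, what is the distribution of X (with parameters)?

The MGF M(t) = \frac{1}{49 \left(1 - \frac{6 e^{t}}{7}\right)^{2}} is the standard form for the NegativeBinomial distribution.
Comparing with the known MGF formula identifies: NegBin(r=2, p=1/7), X = failures before r-th success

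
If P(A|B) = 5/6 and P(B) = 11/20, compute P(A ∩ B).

By definition, P(A|B) = P(A ∩ B) / P(B)
So P(A ∩ B) = P(A|B) × P(B)
= 5/6 × 11/20
= 11/24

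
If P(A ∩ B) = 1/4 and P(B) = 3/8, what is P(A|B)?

P(A|B) = P(A ∩ B) / P(B)
= (1/4) / (3/8)
= 2/3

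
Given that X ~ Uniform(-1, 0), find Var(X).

For X ~ Uniform(-1, 0):
Var(X) = \frac{1}{12}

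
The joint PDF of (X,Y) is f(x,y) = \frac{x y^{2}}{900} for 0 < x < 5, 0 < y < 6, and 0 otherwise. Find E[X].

f_X(x) = ∫_0^6 \frac{x y^{2}}{900} dy = \frac{2 x}{25}
E[X] = ∫_0^5 x × (\frac{2 x}{25}) dx = \frac{10}{3}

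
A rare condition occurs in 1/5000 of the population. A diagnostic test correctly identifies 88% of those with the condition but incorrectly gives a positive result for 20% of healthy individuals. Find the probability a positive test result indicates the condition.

Let D = the rare event, + = positive/flagged.
P(D) = 1/5000
P(+|D) = 88/100 = 22/25
P(+|D') = 20/100 = 1/5
P(+) = P(+|D)P(D) + P(+|D')P(D')
     = \frac{22}{25} × \frac{1}{5000} + \frac{1}{5} × \frac{4999}{5000}
     = \frac{25017}{125000}
P(D|+) = P(+|D)P(D)/P(+) = \frac{22}{25017}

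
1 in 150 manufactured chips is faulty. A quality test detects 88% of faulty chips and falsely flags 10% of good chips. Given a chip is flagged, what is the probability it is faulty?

Let D = the rare event, + = positive/flagged.
P(D) = 1/150
P(+|D) = 88/100 = 22/25
P(+|D') = 10/100 = 1/10
P(+) = P(+|D)P(D) + P(+|D')P(D')
     = \frac{22}{25} × \frac{1}{150} + \frac{1}{10} × \frac{149}{150}
     = \frac{263}{2500}
P(D|+) = P(+|D)P(D)/P(+) = \frac{44}{789}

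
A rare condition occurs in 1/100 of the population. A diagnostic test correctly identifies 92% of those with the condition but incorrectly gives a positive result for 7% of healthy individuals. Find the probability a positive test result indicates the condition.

Let D = the rare event, + = positive/flagged.
P(D) = 1/100
P(+|D) = 92/100 = 23/25
P(+|D') = 7/100
P(+) = P(+|D)P(D) + P(+|D')P(D')
     = \frac{23}{25} × \frac{1}{100} + \frac{7}{100} × \frac{99}{100}
     = \frac{157}{2000}
P(D|+) = P(+|D)P(D)/P(+) = \frac{92}{785}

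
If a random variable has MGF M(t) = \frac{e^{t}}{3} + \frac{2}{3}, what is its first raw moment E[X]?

To find E[X], compute M^(1)(0):
M^(1)(t) = \frac{e^{t}}{3}
M^(1)(0) = \frac{1}{3}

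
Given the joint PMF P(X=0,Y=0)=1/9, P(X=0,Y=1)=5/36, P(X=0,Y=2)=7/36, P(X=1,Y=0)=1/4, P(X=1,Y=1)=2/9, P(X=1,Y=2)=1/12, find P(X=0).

P(X=0) = P(X=0,Y=0) + P(X=0,Y=1) + P(X=0,Y=2)
= 1/9 + 5/36 + 7/36
= 4/9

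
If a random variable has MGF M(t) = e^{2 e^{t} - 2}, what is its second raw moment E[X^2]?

To find E[X^2], compute M^(2)(0):
M^(1)(t) = 2 e^{t} e^{2 e^{t} - 2}
M^(2)(t) = 4 e^{2 t} e^{2 e^{t} - 2} + 2 e^{t} e^{2 e^{t} - 2}
M^(2)(0) = 6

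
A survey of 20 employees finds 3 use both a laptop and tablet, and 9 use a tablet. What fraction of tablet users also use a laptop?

P(A ∩ B) = 3/20
P(B) = 9/20
P(A|B) = P(A ∩ B) / P(B) = (3/20) / (9/20) = 1/3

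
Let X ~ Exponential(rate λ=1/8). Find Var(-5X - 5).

For X ~ Exponential(rate λ=1/8):
Var(X) = 64
Var(-5X - 5) = (-5)² × Var(X) = 25 × 64 = 1600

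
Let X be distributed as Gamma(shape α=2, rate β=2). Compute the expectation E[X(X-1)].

E[X(X-1)] = E[X² - X] = E[X²] - E[X]
E[X] = 1
E[X²] = Var(X) + (E[X])² = \frac{1}{2} + (1)² = \frac{3}{2}
E[X(X-1)] = \frac{3}{2} - 1 = \frac{1}{2}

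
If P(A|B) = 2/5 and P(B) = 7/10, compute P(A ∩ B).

By definition, P(A|B) = P(A ∩ B) / P(B)
So P(A ∩ B) = P(A|B) × P(B)
= 2/5 × 7/10
= 7/25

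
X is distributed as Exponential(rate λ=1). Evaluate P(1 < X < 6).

P(1 < X < 6) = ∫_{1}^{6} f(x) dx
where f(x) = e^{- x}
= - \frac{1 - e^{5}}{e^{6}}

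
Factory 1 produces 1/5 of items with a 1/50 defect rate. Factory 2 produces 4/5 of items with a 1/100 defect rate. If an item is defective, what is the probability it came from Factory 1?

Using Bayes' theorem:
P(F1) = 1/5, P(D|F1) = 1/50
P(F2) = 4/5, P(D|F2) = 1/100
P(D) = P(D|F1)P(F1) + P(D|F2)P(F2)
     = \frac{3}{250}
P(F1|D) = P(D|F1)P(F1) / P(D)
= \frac{1}{3}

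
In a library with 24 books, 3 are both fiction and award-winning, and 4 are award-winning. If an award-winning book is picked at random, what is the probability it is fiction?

P(A ∩ B) = 3/24 = 1/8
P(B) = 4/24 = 1/6
P(A|B) = P(A ∩ B) / P(B) = (1/8) / (1/6) = 3/4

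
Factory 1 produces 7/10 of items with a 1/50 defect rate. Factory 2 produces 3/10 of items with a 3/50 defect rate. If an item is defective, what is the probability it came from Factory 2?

Using Bayes' theorem:
P(F1) = 7/10, P(D|F1) = 1/50
P(F2) = 3/10, P(D|F2) = 3/50
P(D) = P(D|F1)P(F1) + P(D|F2)P(F2)
     = \frac{4}{125}
P(F2|D) = P(D|F2)P(F2) / P(D)
= \frac{9}{16}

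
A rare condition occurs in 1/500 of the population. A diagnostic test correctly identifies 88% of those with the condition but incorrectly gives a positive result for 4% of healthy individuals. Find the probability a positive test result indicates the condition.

Let D = the rare event, + = positive/flagged.
P(D) = 1/500
P(+|D) = 88/100 = 22/25
P(+|D') = 4/100 = 1/25
P(+) = P(+|D)P(D) + P(+|D')P(D')
     = \frac{22}{25} × \frac{1}{500} + \frac{1}{25} × \frac{499}{500}
     = \frac{521}{12500}
P(D|+) = P(+|D)P(D)/P(+) = \frac{22}{521}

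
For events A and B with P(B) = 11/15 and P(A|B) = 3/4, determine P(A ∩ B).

By definition, P(A|B) = P(A ∩ B) / P(B)
So P(A ∩ B) = P(A|B) × P(B)
= 3/4 × 11/15
= 11/20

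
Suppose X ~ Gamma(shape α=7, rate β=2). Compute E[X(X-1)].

E[X(X-1)] = E[X² - X] = E[X²] - E[X]
E[X] = \frac{7}{2}
E[X²] = Var(X) + (E[X])² = \frac{7}{4} + (\frac{7}{2})² = 14
E[X(X-1)] = 14 - \frac{7}{2} = \frac{21}{2}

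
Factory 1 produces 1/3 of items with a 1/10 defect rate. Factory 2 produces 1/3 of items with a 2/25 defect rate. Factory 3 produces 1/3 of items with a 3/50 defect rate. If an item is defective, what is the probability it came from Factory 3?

Using Bayes' theorem:
P(F1) = 1/3, P(D|F1) = 1/10
P(F2) = 1/3, P(D|F2) = 2/25
P(F3) = 1/3, P(D|F3) = 3/50
P(D) = P(D|F1)P(F1) + P(D|F2)P(F2) + P(D|F3)P(F3)
     = \frac{2}{25}
P(F3|D) = P(D|F3)P(F3) / P(D)
= \frac{1}{4}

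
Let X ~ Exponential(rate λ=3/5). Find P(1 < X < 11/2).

P(1 < X < 11/2) = ∫_{1}^{11/2} f(x) dx
where f(x) = \frac{3 e^{- \frac{3 x}{5}}}{5}
= - \frac{1}{e^{\frac{33}{10}}} + e^{- \frac{3}{5}}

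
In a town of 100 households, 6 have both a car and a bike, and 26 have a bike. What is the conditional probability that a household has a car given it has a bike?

P(A ∩ B) = 6/100 = 3/50
P(B) = 26/100 = 13/50
P(A|B) = P(A ∩ B) / P(B) = (3/50) / (13/50) = 3/13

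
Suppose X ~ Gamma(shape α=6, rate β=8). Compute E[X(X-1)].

E[X(X-1)] = E[X² - X] = E[X²] - E[X]
E[X] = \frac{3}{4}
E[X²] = Var(X) + (E[X])² = \frac{3}{32} + (\frac{3}{4})² = \frac{21}{32}
E[X(X-1)] = \frac{21}{32} - \frac{3}{4} = - \frac{3}{32}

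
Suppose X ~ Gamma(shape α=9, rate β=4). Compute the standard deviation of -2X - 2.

For X ~ Gamma(shape α=9, rate β=4):
Var(X) = \frac{9}{16}
SD(X) = √(Var(X)) = √(\frac{9}{16}) = \frac{3}{4}
SD(-2X - 2) = |-2| × SD(X) = 2 × \frac{3}{4} = \frac{3}{2}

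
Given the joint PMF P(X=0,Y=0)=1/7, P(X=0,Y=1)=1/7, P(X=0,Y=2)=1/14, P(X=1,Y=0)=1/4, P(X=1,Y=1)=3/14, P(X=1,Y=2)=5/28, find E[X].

First find marginal of X:
P(X=0) = 5/14
P(X=1) = 9/14
E[X] = 0 × 5/14 + 1 × 9/14 = 9/14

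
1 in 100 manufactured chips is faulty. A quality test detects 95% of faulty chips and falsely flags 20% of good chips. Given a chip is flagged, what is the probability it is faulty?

Let D = the rare event, + = positive/flagged.
P(D) = 1/100
P(+|D) = 95/100 = 19/20
P(+|D') = 20/100 = 1/5
P(+) = P(+|D)P(D) + P(+|D')P(D')
     = \frac{19}{20} × \frac{1}{100} + \frac{1}{5} × \frac{99}{100}
     = \frac{83}{400}
P(D|+) = P(+|D)P(D)/P(+) = \frac{19}{415}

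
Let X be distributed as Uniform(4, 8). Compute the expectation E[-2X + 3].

For X ~ Uniform(4, 8):
E[X] = 6
E[-2X + 3] = -2 × E[X] + 3 = -9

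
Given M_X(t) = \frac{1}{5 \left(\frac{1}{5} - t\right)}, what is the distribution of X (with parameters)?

The MGF M(t) = \frac{1}{5 \left(\frac{1}{5} - t\right)} is the standard form for the Exponential distribution.
Comparing with the known MGF formula identifies: Exponential(rate λ=1/5)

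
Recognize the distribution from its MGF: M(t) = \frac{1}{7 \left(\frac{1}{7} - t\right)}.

The MGF M(t) = \frac{1}{7 \left(\frac{1}{7} - t\right)} is the standard form for the Exponential distribution.
Comparing with the known MGF formula identifies: Exponential(rate λ=1/7)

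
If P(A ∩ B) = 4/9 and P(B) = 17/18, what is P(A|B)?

P(A|B) = P(A ∩ B) / P(B)
= (4/9) / (17/18)
= 8/17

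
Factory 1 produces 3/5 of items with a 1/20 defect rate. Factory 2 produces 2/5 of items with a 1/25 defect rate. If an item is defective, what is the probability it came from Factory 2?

Using Bayes' theorem:
P(F1) = 3/5, P(D|F1) = 1/20
P(F2) = 2/5, P(D|F2) = 1/25
P(D) = P(D|F1)P(F1) + P(D|F2)P(F2)
     = \frac{23}{500}
P(F2|D) = P(D|F2)P(F2) / P(D)
= \frac{8}{23}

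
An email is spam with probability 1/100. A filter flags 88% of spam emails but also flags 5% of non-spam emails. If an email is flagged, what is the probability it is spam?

Let D = the rare event, + = positive/flagged.
P(D) = 1/100
P(+|D) = 88/100 = 22/25
P(+|D') = 5/100 = 1/20
P(+) = P(+|D)P(D) + P(+|D')P(D')
     = \frac{22}{25} × \frac{1}{100} + \frac{1}{20} × \frac{99}{100}
     = \frac{583}{10000}
P(D|+) = P(+|D)P(D)/P(+) = \frac{8}{53}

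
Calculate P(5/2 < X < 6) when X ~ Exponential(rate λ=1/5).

P(5/2 < X < 6) = ∫_{5/2}^{6} f(x) dx
where f(x) = \frac{e^{- \frac{x}{5}}}{5}
= - \frac{1}{e^{\frac{6}{5}}} + e^{- \frac{1}{2}}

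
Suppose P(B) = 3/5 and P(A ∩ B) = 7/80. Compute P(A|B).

P(A|B) = P(A ∩ B) / P(B)
= (7/80) / (3/5)
= 7/48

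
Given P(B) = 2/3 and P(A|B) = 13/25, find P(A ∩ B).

By definition, P(A|B) = P(A ∩ B) / P(B)
So P(A ∩ B) = P(A|B) × P(B)
= 13/25 × 2/3
= 26/75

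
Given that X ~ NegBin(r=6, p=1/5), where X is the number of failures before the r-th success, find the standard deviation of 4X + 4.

For X ~ NegBin(r=6, p=1/5), where X is the number of failures before the r-th success:
Var(X) = 120
SD(X) = √(Var(X)) = √(120) = 2 \sqrt{30}
SD(4X + 4) = |4| × SD(X) = 4 × 2 \sqrt{30} = 8 \sqrt{30}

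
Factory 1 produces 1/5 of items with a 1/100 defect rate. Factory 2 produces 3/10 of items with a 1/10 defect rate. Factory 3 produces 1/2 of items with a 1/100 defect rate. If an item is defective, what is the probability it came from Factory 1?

Using Bayes' theorem:
P(F1) = 1/5, P(D|F1) = 1/100
P(F2) = 3/10, P(D|F2) = 1/10
P(F3) = 1/2, P(D|F3) = 1/100
P(D) = P(D|F1)P(F1) + P(D|F2)P(F2) + P(D|F3)P(F3)
     = \frac{37}{1000}
P(F1|D) = P(D|F1)P(F1) / P(D)
= \frac{2}{37}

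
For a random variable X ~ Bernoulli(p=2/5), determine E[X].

For X ~ Bernoulli(p=2/5), the expected value is:
E[X] = \frac{2}{5}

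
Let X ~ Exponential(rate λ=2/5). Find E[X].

For X ~ Exponential(rate λ=2/5), the expected value is:
E[X] = \frac{5}{2}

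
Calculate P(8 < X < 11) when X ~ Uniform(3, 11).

P(8 < X < 11) = ∫_{8}^{11} f(x) dx
where f(x) = \frac{1}{8}
= \frac{3}{8}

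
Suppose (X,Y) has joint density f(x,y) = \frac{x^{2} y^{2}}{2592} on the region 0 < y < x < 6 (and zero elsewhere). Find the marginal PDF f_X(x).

f_X(x) = ∫_0^x \frac{x^{2} y^{2}}{2592} dy = \frac{x^{5}}{7776}
for 0 < x < 6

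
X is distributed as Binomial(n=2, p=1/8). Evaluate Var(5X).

For X ~ Binomial(n=2, p=1/8):
Var(X) = \frac{7}{32}
Var(5X) = (5)² × Var(X) = 25 × \frac{7}{32} = \frac{175}{32}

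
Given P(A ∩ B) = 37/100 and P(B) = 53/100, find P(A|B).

P(A|B) = P(A ∩ B) / P(B)
= (37/100) / (53/100)
= 37/53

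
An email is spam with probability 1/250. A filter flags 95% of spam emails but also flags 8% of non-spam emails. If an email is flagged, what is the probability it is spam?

Let D = the rare event, + = positive/flagged.
P(D) = 1/250
P(+|D) = 95/100 = 19/20
P(+|D') = 8/100 = 2/25
P(+) = P(+|D)P(D) + P(+|D')P(D')
     = \frac{19}{20} × \frac{1}{250} + \frac{2}{25} × \frac{249}{250}
     = \frac{2087}{25000}
P(D|+) = P(+|D)P(D)/P(+) = \frac{95}{2087}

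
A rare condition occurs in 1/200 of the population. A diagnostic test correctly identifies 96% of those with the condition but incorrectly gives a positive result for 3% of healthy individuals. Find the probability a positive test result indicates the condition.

Let D = the rare event, + = positive/flagged.
P(D) = 1/200
P(+|D) = 96/100 = 24/25
P(+|D') = 3/100
P(+) = P(+|D)P(D) + P(+|D')P(D')
     = \frac{24}{25} × \frac{1}{200} + \frac{3}{100} × \frac{199}{200}
     = \frac{693}{20000}
P(D|+) = P(+|D)P(D)/P(+) = \frac{32}{231}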